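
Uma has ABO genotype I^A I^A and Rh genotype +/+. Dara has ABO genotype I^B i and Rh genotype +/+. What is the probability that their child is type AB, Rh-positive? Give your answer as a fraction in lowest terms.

ABO cross I^A I^A × I^B i → offspring phenotypes: 1/2 A, 1/2 AB.
Rh cross +/+ × +/+ → 1 Rh+.
Independent loci: P(type AB, Rh-positive) = 1/2 × 1 = 1/2.

1/2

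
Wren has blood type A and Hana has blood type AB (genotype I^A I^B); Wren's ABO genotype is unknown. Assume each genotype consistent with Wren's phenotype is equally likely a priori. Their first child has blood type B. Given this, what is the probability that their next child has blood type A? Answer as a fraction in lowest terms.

1/2

Possible genotypes: Wren ∈ {I^A I^A, I^A i}; Hana ∈ {I^A I^B}.
Weight each parental genotype pair by prior × P(type-B child):
  I^A i × I^A I^B: posterior weight 1; P(next child type A) = 1/2.
Weighted sum = 1/2.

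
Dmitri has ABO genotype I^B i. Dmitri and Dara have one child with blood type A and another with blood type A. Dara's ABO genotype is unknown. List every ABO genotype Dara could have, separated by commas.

I^A I^A, I^A I^B, I^A i

For each candidate genotype of Dara, check whether crossing it with I^B i can produce every observed child phenotype.
  I^A I^A → possible child types {A, AB} ✓
  I^A I^B → possible child types {A, B, AB} ✓
  I^A i → possible child types {O, A, B, AB} ✓
  I^B I^B → possible child types {B} ✗
  I^B i → possible child types {O, B} ✗
  i i → possible child types {O, B} ✗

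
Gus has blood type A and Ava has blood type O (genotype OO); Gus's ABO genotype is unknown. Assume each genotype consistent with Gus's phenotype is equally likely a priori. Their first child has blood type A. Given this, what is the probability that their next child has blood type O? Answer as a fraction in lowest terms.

1/6

Possible genotypes: Gus ∈ {AA, AO}; Ava ∈ {OO}.
Weight each parental genotype pair by prior × P(type-A child):
  AA × OO: posterior weight 2/3; P(next child type O) = 0.
  AO × OO: posterior weight 1/3; P(next child type O) = 1/2.
Weighted sum = 1/6.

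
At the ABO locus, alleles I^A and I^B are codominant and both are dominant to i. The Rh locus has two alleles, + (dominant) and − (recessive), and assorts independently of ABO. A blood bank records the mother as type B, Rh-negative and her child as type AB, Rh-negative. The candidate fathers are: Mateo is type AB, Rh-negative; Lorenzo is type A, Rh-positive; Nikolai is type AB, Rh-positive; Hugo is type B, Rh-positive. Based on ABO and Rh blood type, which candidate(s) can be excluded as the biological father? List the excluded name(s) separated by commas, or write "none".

Hugo

A candidate is excluded only if no genotype consistent with his phenotype could produce a type AB, Rh-negative child with a type B, Rh-negative mother.
Hugo (type B, Rh+): no genotype consistent with that phenotype can produce a type-AB Rh- child with a type-B mother.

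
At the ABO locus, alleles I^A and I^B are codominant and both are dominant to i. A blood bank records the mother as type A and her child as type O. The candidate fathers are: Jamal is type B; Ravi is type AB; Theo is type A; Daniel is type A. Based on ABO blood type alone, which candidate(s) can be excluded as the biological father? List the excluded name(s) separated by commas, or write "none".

A candidate is excluded only if no genotype consistent with his phenotype could produce a type O child with a type A mother.
Ravi (type AB): no genotype consistent with that phenotype can produce a type-O child with a type-A mother.

Ravi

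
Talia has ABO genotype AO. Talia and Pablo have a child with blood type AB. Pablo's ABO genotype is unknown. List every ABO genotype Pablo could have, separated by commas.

AB, BB, BO

For each candidate genotype of Pablo, check whether crossing it with AO can produce every observed child phenotype.
  AA → possible child types {A} ✗
  AB → possible child types {A, B, AB} ✓
  AO → possible child types {O, A} ✗
  BB → possible child types {B, AB} ✓
  BO → possible child types {O, A, B, AB} ✓
  OO → possible child types {O, A} ✗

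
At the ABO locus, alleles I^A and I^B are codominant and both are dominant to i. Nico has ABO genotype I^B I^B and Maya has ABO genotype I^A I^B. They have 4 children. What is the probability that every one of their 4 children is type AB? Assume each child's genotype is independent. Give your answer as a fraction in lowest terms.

ABO cross I^B I^B × I^A I^B → 1/2 B, 1/2 AB.
So P(type AB) = 1/2 per child.
All 4 independent: (1/2)^4 = 1/16.

1/16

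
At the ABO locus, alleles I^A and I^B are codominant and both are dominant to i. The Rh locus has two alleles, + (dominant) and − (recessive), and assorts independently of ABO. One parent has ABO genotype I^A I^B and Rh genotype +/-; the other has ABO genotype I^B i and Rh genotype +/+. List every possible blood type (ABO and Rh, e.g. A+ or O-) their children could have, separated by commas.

A+, B+, AB+

Gametes from I^A I^B × I^B i give offspring ABO genotypes I^A I^B, I^A i, I^B I^B, I^B i, i.e. phenotypes A, B, AB.
Rh cross +/- × +/+ → phenotypes Rh+.
Combining independently: A+, B+, AB+.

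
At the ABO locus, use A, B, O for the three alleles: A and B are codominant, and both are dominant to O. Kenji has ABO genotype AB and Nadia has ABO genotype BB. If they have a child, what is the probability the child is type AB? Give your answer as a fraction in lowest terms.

ABO cross AB × BB → offspring phenotypes: 1/2 B, 1/2 AB.
So P(type AB) = 1/2.

1/2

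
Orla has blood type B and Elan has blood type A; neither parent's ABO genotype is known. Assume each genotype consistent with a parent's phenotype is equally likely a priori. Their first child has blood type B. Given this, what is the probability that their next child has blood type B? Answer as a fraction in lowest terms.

Possible genotypes: Orla ∈ {I^B I^B, I^B i}; Elan ∈ {I^A I^A, I^A i}.
Weight each parental genotype pair by prior × P(type-B child):
  I^B I^B × I^A i: posterior weight 2/3; P(next child type B) = 1/2.
  I^B i × I^A i: posterior weight 1/3; P(next child type B) = 1/4.
Weighted sum = 5/12.

5/12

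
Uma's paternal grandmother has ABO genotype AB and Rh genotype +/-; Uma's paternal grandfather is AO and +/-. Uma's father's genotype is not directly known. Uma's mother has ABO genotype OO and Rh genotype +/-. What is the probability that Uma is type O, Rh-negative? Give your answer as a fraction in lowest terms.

Uma's father's ABO genotype from AB × AO: 1/4 AA, 1/4 AB, 1/4 AO, 1/4 BO.
Crossing each possibility with the mother OO and summing P(type O): 1/4·0 + 1/4·0 + 1/4·1/2 + 1/4·1/2 = 1/4.
Similarly for Rh via the father's Rh distribution: P(Rh-) = 1/4.
Independent loci: 1/4 × 1/4 = 1/16.

1/16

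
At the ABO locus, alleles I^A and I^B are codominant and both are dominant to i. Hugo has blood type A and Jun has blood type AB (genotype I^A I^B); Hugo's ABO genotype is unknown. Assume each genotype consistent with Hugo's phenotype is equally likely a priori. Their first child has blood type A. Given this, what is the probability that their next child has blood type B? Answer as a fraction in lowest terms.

Possible genotypes: Hugo ∈ {I^A I^A, I^A i}; Jun ∈ {I^A I^B}.
Weight each parental genotype pair by prior × P(type-A child):
  I^A I^A × I^A I^B: posterior weight 1/2; P(next child type B) = 0.
  I^A i × I^A I^B: posterior weight 1/2; P(next child type B) = 1/4.
Weighted sum = 1/8.

1/8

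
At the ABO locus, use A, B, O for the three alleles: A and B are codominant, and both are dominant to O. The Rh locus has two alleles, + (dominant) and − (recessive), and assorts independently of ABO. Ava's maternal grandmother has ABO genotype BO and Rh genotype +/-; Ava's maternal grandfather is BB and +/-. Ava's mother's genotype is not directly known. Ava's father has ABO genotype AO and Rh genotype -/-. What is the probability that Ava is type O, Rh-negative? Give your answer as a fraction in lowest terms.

Ava's mother's ABO genotype from BO × BB: 1/2 BB, 1/2 BO.
Crossing each possibility with the father AO and summing P(type O): 1/2·0 + 1/2·1/4 = 1/8.
Similarly for Rh via the mother's Rh distribution: P(Rh-) = 1/2.
Independent loci: 1/8 × 1/2 = 1/16.

1/16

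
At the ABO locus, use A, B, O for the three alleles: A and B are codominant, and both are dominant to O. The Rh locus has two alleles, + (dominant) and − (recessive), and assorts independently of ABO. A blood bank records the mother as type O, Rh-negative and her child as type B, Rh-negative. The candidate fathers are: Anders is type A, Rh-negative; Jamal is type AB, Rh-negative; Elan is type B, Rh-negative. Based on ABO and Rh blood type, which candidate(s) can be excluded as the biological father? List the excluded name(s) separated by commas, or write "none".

Anders

A candidate is excluded only if no genotype consistent with his phenotype could produce a type B, Rh-negative child with a type O, Rh-negative mother.
Anders (type A, Rh-): no genotype consistent with that phenotype can produce a type-B Rh- child with a type-O mother.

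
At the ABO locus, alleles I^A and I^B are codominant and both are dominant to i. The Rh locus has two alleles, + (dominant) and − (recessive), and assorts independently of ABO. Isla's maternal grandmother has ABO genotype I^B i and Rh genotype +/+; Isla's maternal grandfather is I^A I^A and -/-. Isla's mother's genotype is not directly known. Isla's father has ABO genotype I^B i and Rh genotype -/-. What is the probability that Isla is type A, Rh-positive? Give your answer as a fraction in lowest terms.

1/8

Isla's mother's ABO genotype from I^B i × I^A I^A: 1/2 I^A I^B, 1/2 I^A i.
Crossing each possibility with the father I^B i and summing P(type A): 1/2·1/4 + 1/2·1/4 = 1/4.
Similarly for Rh via the mother's Rh distribution: P(Rh+) = 1/2.
Independent loci: 1/4 × 1/2 = 1/8.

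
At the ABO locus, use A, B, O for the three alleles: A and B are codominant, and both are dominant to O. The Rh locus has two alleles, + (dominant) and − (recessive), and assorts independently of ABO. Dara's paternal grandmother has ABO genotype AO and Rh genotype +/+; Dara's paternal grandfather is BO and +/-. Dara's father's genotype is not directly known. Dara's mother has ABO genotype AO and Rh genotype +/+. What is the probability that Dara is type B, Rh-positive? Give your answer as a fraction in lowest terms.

1/8

Dara's father's ABO genotype from AO × BO: 1/4 AB, 1/4 AO, 1/4 BO, 1/4 OO.
Crossing each possibility with the mother AO and summing P(type B): 1/4·1/4 + 1/4·0 + 1/4·1/4 + 1/4·0 = 1/8.
Similarly for Rh via the father's Rh distribution: P(Rh+) = 1.
Independent loci: 1/8 × 1 = 1/8.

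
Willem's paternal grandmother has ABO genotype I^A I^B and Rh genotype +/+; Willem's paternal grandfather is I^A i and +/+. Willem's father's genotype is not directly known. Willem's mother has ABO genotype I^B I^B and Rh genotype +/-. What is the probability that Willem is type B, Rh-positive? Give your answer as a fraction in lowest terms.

1/2

Willem's father's ABO genotype from I^A I^B × I^A i: 1/4 I^A I^A, 1/4 I^A I^B, 1/4 I^A i, 1/4 I^B i.
Crossing each possibility with the mother I^B I^B and summing P(type B): 1/4·0 + 1/4·1/2 + 1/4·1/2 + 1/4·1 = 1/2.
Similarly for Rh via the father's Rh distribution: P(Rh+) = 1.
Independent loci: 1/2 × 1 = 1/2.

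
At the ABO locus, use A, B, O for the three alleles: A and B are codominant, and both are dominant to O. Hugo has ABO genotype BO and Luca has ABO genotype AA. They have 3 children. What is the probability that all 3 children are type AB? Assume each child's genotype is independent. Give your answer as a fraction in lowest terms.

1/8

ABO cross BO × AA → 1/2 A, 1/2 AB.
So P(type AB) = 1/2 per child.
All 3 independent: (1/2)^3 = 1/8.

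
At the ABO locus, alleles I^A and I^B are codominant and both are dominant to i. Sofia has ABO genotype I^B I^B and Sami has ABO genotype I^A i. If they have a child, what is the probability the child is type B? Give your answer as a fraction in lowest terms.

1/2

ABO cross I^B I^B × I^A i → offspring phenotypes: 1/2 B, 1/2 AB.
So P(type B) = 1/2.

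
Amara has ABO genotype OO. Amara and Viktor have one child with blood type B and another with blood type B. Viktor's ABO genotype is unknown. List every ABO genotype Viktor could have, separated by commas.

AB, BB, BO

For each candidate genotype of Viktor, check whether crossing it with OO can produce every observed child phenotype.
  AA → possible child types {A} ✗
  AB → possible child types {A, B} ✓
  AO → possible child types {O, A} ✗
  BB → possible child types {B} ✓
  BO → possible child types {O, B} ✓
  OO → possible child types {O} ✗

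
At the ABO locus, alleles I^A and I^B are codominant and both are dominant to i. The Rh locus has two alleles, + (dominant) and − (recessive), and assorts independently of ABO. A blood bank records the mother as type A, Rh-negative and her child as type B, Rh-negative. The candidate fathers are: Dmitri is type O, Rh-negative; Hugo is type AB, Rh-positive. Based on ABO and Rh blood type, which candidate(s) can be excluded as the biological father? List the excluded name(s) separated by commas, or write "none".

A candidate is excluded only if no genotype consistent with his phenotype could produce a type B, Rh-negative child with a type A, Rh-negative mother.
Dmitri (type O, Rh-): no genotype consistent with that phenotype can produce a type-B Rh- child with a type-A mother.

Dmitri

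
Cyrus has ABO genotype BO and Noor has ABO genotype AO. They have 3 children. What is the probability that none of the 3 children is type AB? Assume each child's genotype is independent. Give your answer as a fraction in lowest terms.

ABO cross BO × AO → 1/4 O, 1/4 A, 1/4 B, 1/4 AB.
So P(type AB) = 1/4 per child.
P(not type AB) = 3/4 for one child; (3/4)^3 = 27/64.

27/64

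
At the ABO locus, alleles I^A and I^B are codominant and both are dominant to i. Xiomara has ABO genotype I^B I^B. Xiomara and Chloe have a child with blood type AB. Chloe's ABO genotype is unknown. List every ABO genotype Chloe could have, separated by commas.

I^A I^A, I^A I^B, I^A i

For each candidate genotype of Chloe, check whether crossing it with I^B I^B can produce every observed child phenotype.
  I^A I^A → possible child types {AB} ✓
  I^A I^B → possible child types {B, AB} ✓
  I^A i → possible child types {B, AB} ✓
  I^B I^B → possible child types {B} ✗
  I^B i → possible child types {B} ✗
  i i → possible child types {B} ✗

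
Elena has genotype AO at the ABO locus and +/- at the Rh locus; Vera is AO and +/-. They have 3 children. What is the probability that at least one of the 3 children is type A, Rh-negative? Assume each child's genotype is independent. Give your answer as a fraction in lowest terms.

ABO cross AO × AO → 1/4 O, 3/4 A.
Rh cross +/- × +/- → 3/4 Rh+, 1/4 Rh-; so P(type A, Rh-negative) = 3/4 × 1/4 = 3/16 per child.
P(none) = (13/16)^3 = 2197/4096; P(at least one) = 1 − 2197/4096 = 1899/4096.

1899/4096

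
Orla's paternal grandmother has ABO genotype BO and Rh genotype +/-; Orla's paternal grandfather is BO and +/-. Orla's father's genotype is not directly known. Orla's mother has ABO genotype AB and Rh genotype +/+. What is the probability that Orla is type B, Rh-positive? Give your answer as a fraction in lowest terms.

1/2

Orla's father's ABO genotype from BO × BO: 1/4 BB, 1/2 BO, 1/4 OO.
Crossing each possibility with the mother AB and summing P(type B): 1/4·1/2 + 1/2·1/2 + 1/4·1/2 = 1/2.
Similarly for Rh via the father's Rh distribution: P(Rh+) = 1.
Independent loci: 1/2 × 1 = 1/2.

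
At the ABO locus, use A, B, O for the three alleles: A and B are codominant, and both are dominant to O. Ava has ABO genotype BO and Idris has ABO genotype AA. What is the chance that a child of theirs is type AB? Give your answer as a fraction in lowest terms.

1/2

ABO cross BO × AA → offspring phenotypes: 1/2 A, 1/2 AB.
So P(type AB) = 1/2.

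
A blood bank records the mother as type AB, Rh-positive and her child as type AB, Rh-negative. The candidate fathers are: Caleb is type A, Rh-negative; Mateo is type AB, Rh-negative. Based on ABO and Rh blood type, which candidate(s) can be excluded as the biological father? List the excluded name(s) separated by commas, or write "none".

A candidate is excluded only if no genotype consistent with his phenotype could produce a type AB, Rh-negative child with a type AB, Rh-positive mother.
Every candidate has at least one consistent genotype combination, so none can be excluded.

none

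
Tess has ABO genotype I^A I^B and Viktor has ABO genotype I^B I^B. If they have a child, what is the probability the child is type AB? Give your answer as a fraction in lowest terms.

1/2

ABO cross I^A I^B × I^B I^B → offspring phenotypes: 1/2 B, 1/2 AB.
So P(type AB) = 1/2.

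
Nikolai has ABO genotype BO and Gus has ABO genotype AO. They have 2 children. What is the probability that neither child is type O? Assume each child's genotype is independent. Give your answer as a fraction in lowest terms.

ABO cross BO × AO → 1/4 O, 1/4 A, 1/4 B, 1/4 AB.
So P(type O) = 1/4 per child.
P(not type O) = 3/4 for one child; (3/4)^2 = 9/16.

9/16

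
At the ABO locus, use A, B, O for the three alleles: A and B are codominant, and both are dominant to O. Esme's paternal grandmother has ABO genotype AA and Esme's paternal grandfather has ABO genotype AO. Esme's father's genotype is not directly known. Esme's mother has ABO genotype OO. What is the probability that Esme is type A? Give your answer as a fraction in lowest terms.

Esme's father's ABO genotype from AA × AO: 1/2 AA, 1/2 AO.
Crossing each possibility with the mother OO and summing P(type A): 1/2·1 + 1/2·1/2 = 3/4.

3/4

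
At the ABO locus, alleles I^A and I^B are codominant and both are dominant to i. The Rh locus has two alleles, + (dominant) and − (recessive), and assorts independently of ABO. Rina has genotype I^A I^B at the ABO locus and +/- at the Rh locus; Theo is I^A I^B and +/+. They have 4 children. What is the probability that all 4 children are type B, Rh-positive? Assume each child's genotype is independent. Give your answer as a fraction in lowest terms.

1/256

ABO cross I^A I^B × I^A I^B → 1/4 A, 1/4 B, 1/2 AB.
Rh cross +/- × +/+ → 1 Rh+; so P(type B, Rh-positive) = 1/4 × 1 = 1/4 per child.
All 4 independent: (1/4)^4 = 1/256.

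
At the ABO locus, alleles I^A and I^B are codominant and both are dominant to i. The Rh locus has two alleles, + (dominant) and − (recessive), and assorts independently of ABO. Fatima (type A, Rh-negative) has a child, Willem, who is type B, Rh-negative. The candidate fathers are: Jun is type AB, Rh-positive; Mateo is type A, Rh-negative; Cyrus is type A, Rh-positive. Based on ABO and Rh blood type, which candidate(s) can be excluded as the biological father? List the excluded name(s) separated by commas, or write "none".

A candidate is excluded only if no genotype consistent with his phenotype could produce a type B, Rh-negative child with a type A, Rh-negative mother.
Mateo (type A, Rh-): no genotype consistent with that phenotype can produce a type-B Rh- child with a type-A mother.
Cyrus (type A, Rh+): no genotype consistent with that phenotype can produce a type-B Rh- child with a type-A mother.

Mateo, Cyrus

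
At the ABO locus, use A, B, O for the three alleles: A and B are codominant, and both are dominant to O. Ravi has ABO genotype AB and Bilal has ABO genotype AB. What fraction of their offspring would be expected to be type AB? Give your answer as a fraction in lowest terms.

ABO cross AB × AB → offspring phenotypes: 1/4 A, 1/4 B, 1/2 AB.
So P(type AB) = 1/2.

1/2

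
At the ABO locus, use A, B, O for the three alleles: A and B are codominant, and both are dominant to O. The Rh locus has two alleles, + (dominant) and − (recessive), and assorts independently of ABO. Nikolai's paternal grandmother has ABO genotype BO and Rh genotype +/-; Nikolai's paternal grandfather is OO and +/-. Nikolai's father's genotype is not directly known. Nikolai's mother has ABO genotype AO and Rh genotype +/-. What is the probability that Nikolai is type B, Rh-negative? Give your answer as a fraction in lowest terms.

Nikolai's father's ABO genotype from BO × OO: 1/2 BO, 1/2 OO.
Crossing each possibility with the mother AO and summing P(type B): 1/2·1/4 + 1/2·0 = 1/8.
Similarly for Rh via the father's Rh distribution: P(Rh-) = 1/4.
Independent loci: 1/8 × 1/4 = 1/32.

1/32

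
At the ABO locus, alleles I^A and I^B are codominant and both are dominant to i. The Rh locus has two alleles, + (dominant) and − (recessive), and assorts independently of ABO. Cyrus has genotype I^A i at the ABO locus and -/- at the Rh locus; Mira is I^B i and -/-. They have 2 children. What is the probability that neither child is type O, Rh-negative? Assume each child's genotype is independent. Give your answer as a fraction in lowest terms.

9/16

ABO cross I^A i × I^B i → 1/4 O, 1/4 A, 1/4 B, 1/4 AB.
Rh cross -/- × -/- → 1 Rh-; so P(type O, Rh-negative) = 1/4 × 1 = 1/4 per child.
P(not type O, Rh-negative) = 3/4 for one child; (3/4)^2 = 9/16.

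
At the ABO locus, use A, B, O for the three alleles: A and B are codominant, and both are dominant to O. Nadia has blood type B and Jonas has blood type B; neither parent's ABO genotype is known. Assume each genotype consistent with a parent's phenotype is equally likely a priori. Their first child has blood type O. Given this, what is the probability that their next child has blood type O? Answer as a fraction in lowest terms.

Possible genotypes: Nadia ∈ {BB, BO}; Jonas ∈ {BB, BO}.
Weight each parental genotype pair by prior × P(type-O child):
  BO × BO: posterior weight 1; P(next child type O) = 1/4.
Weighted sum = 1/4.

1/4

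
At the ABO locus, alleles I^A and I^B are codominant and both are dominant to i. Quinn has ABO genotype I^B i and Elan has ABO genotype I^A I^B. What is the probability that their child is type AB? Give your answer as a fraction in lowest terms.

ABO cross I^B i × I^A I^B → offspring phenotypes: 1/4 A, 1/2 B, 1/4 AB.
So P(type AB) = 1/4.

1/4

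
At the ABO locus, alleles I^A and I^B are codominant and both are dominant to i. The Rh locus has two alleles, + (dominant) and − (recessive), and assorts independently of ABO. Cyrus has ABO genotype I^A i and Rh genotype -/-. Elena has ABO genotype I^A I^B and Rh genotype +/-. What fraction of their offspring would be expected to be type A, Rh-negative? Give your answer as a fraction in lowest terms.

ABO cross I^A i × I^A I^B → offspring phenotypes: 1/2 A, 1/4 B, 1/4 AB.
Rh cross -/- × +/- → 1/2 Rh+, 1/2 Rh-.
Independent loci: P(type A, Rh-negative) = 1/2 × 1/2 = 1/4.

1/4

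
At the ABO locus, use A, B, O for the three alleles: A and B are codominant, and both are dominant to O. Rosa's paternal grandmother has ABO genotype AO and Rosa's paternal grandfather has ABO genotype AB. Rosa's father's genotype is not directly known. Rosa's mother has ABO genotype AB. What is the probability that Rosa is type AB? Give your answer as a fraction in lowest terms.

Rosa's father's ABO genotype from AO × AB: 1/4 AA, 1/4 AB, 1/4 AO, 1/4 BO.
Crossing each possibility with the mother AB and summing P(type AB): 1/4·1/2 + 1/4·1/2 + 1/4·1/4 + 1/4·1/4 = 3/8.

3/8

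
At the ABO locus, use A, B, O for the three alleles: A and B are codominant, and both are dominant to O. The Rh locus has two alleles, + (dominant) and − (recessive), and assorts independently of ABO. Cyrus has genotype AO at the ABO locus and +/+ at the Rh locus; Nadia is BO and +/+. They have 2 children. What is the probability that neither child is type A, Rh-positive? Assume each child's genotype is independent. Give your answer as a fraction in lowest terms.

9/16

ABO cross AO × BO → 1/4 O, 1/4 A, 1/4 B, 1/4 AB.
Rh cross +/+ × +/+ → 1 Rh+; so P(type A, Rh-positive) = 1/4 × 1 = 1/4 per child.
P(not type A, Rh-positive) = 3/4 for one child; (3/4)^2 = 9/16.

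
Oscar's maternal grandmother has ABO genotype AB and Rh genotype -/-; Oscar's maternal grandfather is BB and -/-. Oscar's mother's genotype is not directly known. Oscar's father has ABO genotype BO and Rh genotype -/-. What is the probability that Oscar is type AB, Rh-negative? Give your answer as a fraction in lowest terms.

1/8

Oscar's mother's ABO genotype from AB × BB: 1/2 AB, 1/2 BB.
Crossing each possibility with the father BO and summing P(type AB): 1/2·1/4 + 1/2·0 = 1/8.
Similarly for Rh via the mother's Rh distribution: P(Rh-) = 1.
Independent loci: 1/8 × 1 = 1/8.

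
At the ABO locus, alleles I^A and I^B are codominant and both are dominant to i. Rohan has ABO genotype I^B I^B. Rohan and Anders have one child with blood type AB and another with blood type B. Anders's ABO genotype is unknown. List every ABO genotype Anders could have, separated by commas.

I^A I^B, I^A i

For each candidate genotype of Anders, check whether crossing it with I^B I^B can produce every observed child phenotype.
  I^A I^A → possible child types {AB} ✗
  I^A I^B → possible child types {B, AB} ✓
  I^A i → possible child types {B, AB} ✓
  I^B I^B → possible child types {B} ✗
  I^B i → possible child types {B} ✗
  i i → possible child types {B} ✗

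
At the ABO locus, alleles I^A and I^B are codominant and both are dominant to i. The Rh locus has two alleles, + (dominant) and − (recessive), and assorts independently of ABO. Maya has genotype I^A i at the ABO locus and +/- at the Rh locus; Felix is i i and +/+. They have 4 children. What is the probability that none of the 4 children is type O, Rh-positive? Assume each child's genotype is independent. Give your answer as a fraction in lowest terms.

ABO cross I^A i × i i → 1/2 O, 1/2 A.
Rh cross +/- × +/+ → 1 Rh+; so P(type O, Rh-positive) = 1/2 × 1 = 1/2 per child.
P(not type O, Rh-positive) = 1/2 for one child; (1/2)^4 = 1/16.

1/16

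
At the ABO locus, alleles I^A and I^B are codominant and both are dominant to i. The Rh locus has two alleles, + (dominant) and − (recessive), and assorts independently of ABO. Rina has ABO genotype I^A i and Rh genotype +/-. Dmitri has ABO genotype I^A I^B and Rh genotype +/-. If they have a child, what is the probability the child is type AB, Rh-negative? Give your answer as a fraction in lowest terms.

ABO cross I^A i × I^A I^B → offspring phenotypes: 1/2 A, 1/4 B, 1/4 AB.
Rh cross +/- × +/- → 3/4 Rh+, 1/4 Rh-.
Independent loci: P(type AB, Rh-negative) = 1/4 × 1/4 = 1/16.

1/16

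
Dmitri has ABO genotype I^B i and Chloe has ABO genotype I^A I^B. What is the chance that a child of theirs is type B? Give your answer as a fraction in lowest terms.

1/2

ABO cross I^B i × I^A I^B → offspring phenotypes: 1/4 A, 1/2 B, 1/4 AB.
So P(type B) = 1/2.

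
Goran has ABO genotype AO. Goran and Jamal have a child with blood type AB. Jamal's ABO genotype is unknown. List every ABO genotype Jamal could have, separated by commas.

For each candidate genotype of Jamal, check whether crossing it with AO can produce every observed child phenotype.
  AA → possible child types {A} ✗
  AB → possible child types {A, B, AB} ✓
  AO → possible child types {O, A} ✗
  BB → possible child types {B, AB} ✓
  BO → possible child types {O, A, B, AB} ✓
  OO → possible child types {O, A} ✗

AB, BB, BO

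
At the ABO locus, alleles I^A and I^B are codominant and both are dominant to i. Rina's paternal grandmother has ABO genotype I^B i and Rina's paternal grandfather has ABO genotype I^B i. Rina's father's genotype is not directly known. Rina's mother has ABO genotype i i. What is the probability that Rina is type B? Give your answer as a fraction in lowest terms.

1/2

Rina's father's ABO genotype from I^B i × I^B i: 1/4 I^B I^B, 1/2 I^B i, 1/4 i i.
Crossing each possibility with the mother i i and summing P(type B): 1/4·1 + 1/2·1/2 + 1/4·0 = 1/2.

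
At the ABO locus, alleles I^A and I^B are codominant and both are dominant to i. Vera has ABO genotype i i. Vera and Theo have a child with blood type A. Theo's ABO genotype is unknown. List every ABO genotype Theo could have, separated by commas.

For each candidate genotype of Theo, check whether crossing it with i i can produce every observed child phenotype.
  I^A I^A → possible child types {A} ✓
  I^A I^B → possible child types {A, B} ✓
  I^A i → possible child types {O, A} ✓
  I^B I^B → possible child types {B} ✗
  I^B i → possible child types {O, B} ✗
  i i → possible child types {O} ✗

I^A I^A, I^A I^B, I^A i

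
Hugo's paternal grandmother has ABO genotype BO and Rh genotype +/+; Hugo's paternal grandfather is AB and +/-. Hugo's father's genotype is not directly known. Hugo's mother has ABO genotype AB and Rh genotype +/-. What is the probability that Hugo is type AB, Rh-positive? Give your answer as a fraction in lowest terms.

Hugo's father's ABO genotype from BO × AB: 1/4 AB, 1/4 AO, 1/4 BB, 1/4 BO.
Crossing each possibility with the mother AB and summing P(type AB): 1/4·1/2 + 1/4·1/4 + 1/4·1/2 + 1/4·1/4 = 3/8.
Similarly for Rh via the father's Rh distribution: P(Rh+) = 7/8.
Independent loci: 3/8 × 7/8 = 21/64.

21/64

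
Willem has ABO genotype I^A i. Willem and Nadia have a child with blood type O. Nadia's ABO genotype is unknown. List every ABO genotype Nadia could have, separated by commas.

For each candidate genotype of Nadia, check whether crossing it with I^A i can produce every observed child phenotype.
  I^A I^A → possible child types {A} ✗
  I^A I^B → possible child types {A, B, AB} ✗
  I^A i → possible child types {O, A} ✓
  I^B I^B → possible child types {B, AB} ✗
  I^B i → possible child types {O, A, B, AB} ✓
  i i → possible child types {O, A} ✓

I^A i, I^B i, i i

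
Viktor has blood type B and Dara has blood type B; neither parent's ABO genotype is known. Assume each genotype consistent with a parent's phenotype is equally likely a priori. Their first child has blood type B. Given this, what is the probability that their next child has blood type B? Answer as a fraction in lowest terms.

Possible genotypes: Viktor ∈ {I^B I^B, I^B i}; Dara ∈ {I^B I^B, I^B i}.
Weight each parental genotype pair by prior × P(type-B child):
  I^B I^B × I^B I^B: posterior weight 4/15; P(next child type B) = 1.
  I^B I^B × I^B i: posterior weight 4/15; P(next child type B) = 1.
  I^B i × I^B I^B: posterior weight 4/15; P(next child type B) = 1.
  I^B i × I^B i: posterior weight 1/5; P(next child type B) = 3/4.
Weighted sum = 19/20.

19/20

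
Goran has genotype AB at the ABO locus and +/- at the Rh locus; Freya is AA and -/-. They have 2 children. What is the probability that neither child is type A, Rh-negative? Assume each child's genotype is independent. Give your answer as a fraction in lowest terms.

ABO cross AB × AA → 1/2 A, 1/2 AB.
Rh cross +/- × -/- → 1/2 Rh+, 1/2 Rh-; so P(type A, Rh-negative) = 1/2 × 1/2 = 1/4 per child.
P(not type A, Rh-negative) = 3/4 for one child; (3/4)^2 = 9/16.

9/16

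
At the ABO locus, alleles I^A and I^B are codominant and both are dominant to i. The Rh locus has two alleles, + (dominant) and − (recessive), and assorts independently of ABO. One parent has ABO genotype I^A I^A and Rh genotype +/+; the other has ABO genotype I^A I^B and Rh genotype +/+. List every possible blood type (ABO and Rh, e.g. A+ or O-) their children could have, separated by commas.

Gametes from I^A I^A × I^A I^B give offspring ABO genotypes I^A I^A, I^A I^B, i.e. phenotypes A, AB.
Rh cross +/+ × +/+ → phenotypes Rh+.
Combining independently: A+, AB+.

A+, AB+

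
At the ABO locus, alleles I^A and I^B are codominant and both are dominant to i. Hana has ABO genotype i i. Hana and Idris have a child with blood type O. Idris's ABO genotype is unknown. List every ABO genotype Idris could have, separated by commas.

I^A i, I^B i, i i

For each candidate genotype of Idris, check whether crossing it with i i can produce every observed child phenotype.
  I^A I^A → possible child types {A} ✗
  I^A I^B → possible child types {A, B} ✗
  I^A i → possible child types {O, A} ✓
  I^B I^B → possible child types {B} ✗
  I^B i → possible child types {O, B} ✓
  i i → possible child types {O} ✓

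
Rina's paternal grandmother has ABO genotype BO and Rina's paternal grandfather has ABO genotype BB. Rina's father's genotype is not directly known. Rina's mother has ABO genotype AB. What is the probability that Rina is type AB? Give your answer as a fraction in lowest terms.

3/8

Rina's father's ABO genotype from BO × BB: 1/2 BB, 1/2 BO.
Crossing each possibility with the mother AB and summing P(type AB): 1/2·1/2 + 1/2·1/4 = 3/8.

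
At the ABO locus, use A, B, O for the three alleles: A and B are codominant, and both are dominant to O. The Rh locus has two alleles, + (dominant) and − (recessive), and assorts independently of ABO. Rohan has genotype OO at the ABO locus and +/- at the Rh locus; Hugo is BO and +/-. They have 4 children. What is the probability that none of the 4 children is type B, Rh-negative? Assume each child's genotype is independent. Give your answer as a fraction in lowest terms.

ABO cross OO × BO → 1/2 O, 1/2 B.
Rh cross +/- × +/- → 3/4 Rh+, 1/4 Rh-; so P(type B, Rh-negative) = 1/2 × 1/4 = 1/8 per child.
P(not type B, Rh-negative) = 7/8 for one child; (7/8)^4 = 2401/4096.

2401/4096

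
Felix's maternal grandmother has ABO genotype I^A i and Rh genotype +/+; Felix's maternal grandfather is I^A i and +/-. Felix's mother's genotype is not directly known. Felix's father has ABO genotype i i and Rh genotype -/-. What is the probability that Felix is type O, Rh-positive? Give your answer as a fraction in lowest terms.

Felix's mother's ABO genotype from I^A i × I^A i: 1/4 I^A I^A, 1/2 I^A i, 1/4 i i.
Crossing each possibility with the father i i and summing P(type O): 1/4·0 + 1/2·1/2 + 1/4·1 = 1/2.
Similarly for Rh via the mother's Rh distribution: P(Rh+) = 3/4.
Independent loci: 1/2 × 3/4 = 3/8.

3/8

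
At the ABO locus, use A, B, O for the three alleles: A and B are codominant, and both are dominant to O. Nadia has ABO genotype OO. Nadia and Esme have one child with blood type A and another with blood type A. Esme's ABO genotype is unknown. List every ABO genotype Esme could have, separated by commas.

For each candidate genotype of Esme, check whether crossing it with OO can produce every observed child phenotype.
  AA → possible child types {A} ✓
  AB → possible child types {A, B} ✓
  AO → possible child types {O, A} ✓
  BB → possible child types {B} ✗
  BO → possible child types {O, B} ✗
  OO → possible child types {O} ✗

AA, AB, AO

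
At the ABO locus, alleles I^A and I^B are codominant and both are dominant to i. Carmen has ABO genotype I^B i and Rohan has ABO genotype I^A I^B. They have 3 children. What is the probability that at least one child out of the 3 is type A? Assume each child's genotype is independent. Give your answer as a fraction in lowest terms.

ABO cross I^B i × I^A I^B → 1/4 A, 1/2 B, 1/4 AB.
So P(type A) = 1/4 per child.
P(none) = (3/4)^3 = 27/64; P(at least one) = 1 − 27/64 = 37/64.

37/64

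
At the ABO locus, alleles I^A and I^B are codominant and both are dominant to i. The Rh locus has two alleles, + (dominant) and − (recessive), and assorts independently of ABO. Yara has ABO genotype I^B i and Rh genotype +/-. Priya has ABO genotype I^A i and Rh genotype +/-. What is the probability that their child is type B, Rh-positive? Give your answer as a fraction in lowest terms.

ABO cross I^B i × I^A i → offspring phenotypes: 1/4 O, 1/4 A, 1/4 B, 1/4 AB.
Rh cross +/- × +/- → 3/4 Rh+, 1/4 Rh-.
Independent loci: P(type B, Rh-positive) = 1/4 × 3/4 = 3/16.

3/16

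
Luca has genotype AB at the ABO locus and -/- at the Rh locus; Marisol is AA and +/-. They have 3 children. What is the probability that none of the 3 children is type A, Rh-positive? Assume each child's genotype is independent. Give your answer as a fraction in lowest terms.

ABO cross AB × AA → 1/2 A, 1/2 AB.
Rh cross -/- × +/- → 1/2 Rh+, 1/2 Rh-; so P(type A, Rh-positive) = 1/2 × 1/2 = 1/4 per child.
P(not type A, Rh-positive) = 3/4 for one child; (3/4)^3 = 27/64.

27/64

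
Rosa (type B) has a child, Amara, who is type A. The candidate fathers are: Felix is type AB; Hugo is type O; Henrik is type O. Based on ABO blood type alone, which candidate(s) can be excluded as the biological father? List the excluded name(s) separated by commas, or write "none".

A candidate is excluded only if no genotype consistent with his phenotype could produce a type A child with a type B mother.
Hugo (type O): no genotype consistent with that phenotype can produce a type-A child with a type-B mother.
Henrik (type O): no genotype consistent with that phenotype can produce a type-A child with a type-B mother.

Hugo, Henrik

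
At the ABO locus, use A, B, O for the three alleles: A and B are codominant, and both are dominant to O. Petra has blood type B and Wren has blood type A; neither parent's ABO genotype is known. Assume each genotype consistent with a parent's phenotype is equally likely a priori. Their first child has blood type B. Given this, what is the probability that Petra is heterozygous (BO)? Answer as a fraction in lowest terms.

1/3

Possible genotypes: Petra ∈ {BB, BO}; Wren ∈ {AA, AO}.
Weight each parental genotype pair by prior × P(type-B child):
  BB × AO: posterior weight 2/3.
  BO × AO: posterior weight 1/3.
Sum the posterior weight over pairs where Petra is BO: 1/3.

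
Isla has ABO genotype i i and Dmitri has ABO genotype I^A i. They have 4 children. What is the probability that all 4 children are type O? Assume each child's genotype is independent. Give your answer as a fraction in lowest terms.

1/16

ABO cross i i × I^A i → 1/2 O, 1/2 A.
So P(type O) = 1/2 per child.
All 4 independent: (1/2)^4 = 1/16.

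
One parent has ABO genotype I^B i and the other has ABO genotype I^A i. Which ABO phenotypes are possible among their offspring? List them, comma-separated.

Gametes from I^B i × I^A i give offspring ABO genotypes I^A I^B, I^A i, I^B i, i i, i.e. phenotypes O, A, B, AB.

O, A, B, AB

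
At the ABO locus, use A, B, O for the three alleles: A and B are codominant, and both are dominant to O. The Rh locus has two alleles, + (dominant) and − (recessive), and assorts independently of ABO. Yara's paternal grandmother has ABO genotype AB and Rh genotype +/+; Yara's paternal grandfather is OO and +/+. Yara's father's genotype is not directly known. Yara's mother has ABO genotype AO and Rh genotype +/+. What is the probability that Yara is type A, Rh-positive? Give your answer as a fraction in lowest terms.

Yara's father's ABO genotype from AB × OO: 1/2 AO, 1/2 BO.
Crossing each possibility with the mother AO and summing P(type A): 1/2·3/4 + 1/2·1/4 = 1/2.
Similarly for Rh via the father's Rh distribution: P(Rh+) = 1.
Independent loci: 1/2 × 1 = 1/2.

1/2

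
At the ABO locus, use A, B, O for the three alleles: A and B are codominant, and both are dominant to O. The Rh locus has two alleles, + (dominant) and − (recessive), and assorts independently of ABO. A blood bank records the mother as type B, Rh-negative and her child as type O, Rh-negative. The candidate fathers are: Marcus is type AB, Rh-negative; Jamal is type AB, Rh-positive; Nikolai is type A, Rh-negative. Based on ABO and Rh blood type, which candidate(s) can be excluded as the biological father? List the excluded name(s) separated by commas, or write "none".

Marcus, Jamal

A candidate is excluded only if no genotype consistent with his phenotype could produce a type O, Rh-negative child with a type B, Rh-negative mother.
Marcus (type AB, Rh-): no genotype consistent with that phenotype can produce a type-O Rh- child with a type-B mother.
Jamal (type AB, Rh+): no genotype consistent with that phenotype can produce a type-O Rh- child with a type-B mother.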